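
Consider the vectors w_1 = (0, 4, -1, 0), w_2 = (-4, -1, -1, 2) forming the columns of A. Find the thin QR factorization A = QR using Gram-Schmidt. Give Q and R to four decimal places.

w_1 = (0, 4, -1, 0); ‖w_1‖ = 4.1231, so q_1 = (0.0000, 0.9701, -0.2425, 0.0000).
q_1·w_2 = 0.0000·(-4) + 0.9701·(-1) + (-0.2425)·(-1) + 0.0000·2 = -0.7276.
u_2 = w_2 + 0.7276·q_1 = (-4.0000, -0.2941, -1.1765, 2.0000).
‖u_2‖ = 4.6336, so q_2 = (-0.8633, -0.0635, -0.2539, 0.4316).

Q = [[0.0000, -0.8633], [0.9701, -0.0635], [-0.2425, -0.2539], [0.0000, 0.4316]], R = [[4.1231, -0.7276], [0.0000, 4.6336]]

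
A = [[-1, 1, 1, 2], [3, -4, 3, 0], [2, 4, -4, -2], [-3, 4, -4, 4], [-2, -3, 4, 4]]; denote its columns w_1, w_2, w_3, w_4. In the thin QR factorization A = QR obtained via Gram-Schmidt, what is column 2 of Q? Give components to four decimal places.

w_1 = (-1, 3, 2, -3, -2); ‖w_1‖ = 5.1962, so q_1 = (-0.1925, 0.5774, 0.3849, -0.5774, -0.3849).
q_1·w_2 = (-0.1925)·1 + 0.5774·(-4) + 0.3849·4 + (-0.5774)·4 + (-0.3849)·(-3) = -2.1170.
u_2 = w_2 + 2.1170·q_1 = (0.5926, -2.7778, 4.8148, 2.7778, -3.8148).
‖u_2‖ = 7.3156, so q_2 = (0.0810, -0.3797, 0.6582, 0.3797, -0.5215).

q_2 = (0.0810, -0.3797, 0.6582, 0.3797, -0.5215)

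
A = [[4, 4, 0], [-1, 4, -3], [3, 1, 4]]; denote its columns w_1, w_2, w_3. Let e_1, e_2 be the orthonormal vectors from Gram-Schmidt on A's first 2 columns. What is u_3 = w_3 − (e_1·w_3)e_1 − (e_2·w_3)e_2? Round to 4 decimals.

u_3 = (-1.1501, 0.7077, 1.7694)

w_1 = (4, -1, 3); ‖w_1‖ = 5.0990, so e_1 = (0.7845, -0.1961, 0.5883).
e_1·w_2 = 0.7845·4 + (-0.1961)·4 + 0.5883·1 = 2.9417.
u_2 = w_2 − 2.9417·e_1 = (1.6923, 4.5769, -0.7308).
‖u_2‖ = 4.9342, so e_2 = (0.3430, 0.9276, -0.1481).
e_1·w_3 = 0.7845·0 + (-0.1961)·(-3) + 0.5883·4 = 2.9417; e_2·w_3 = 0.3430·0 + 0.9276·(-3) + (-0.1481)·4 = -3.3752.
u_3 = w_3 − 2.9417·e_1 + 3.3752·e_2 = (-1.1501, 0.7077, 1.7694).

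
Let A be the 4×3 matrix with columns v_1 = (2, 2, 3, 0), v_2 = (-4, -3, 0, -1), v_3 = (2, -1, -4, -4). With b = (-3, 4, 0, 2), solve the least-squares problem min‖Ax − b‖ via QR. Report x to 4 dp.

x = (-0.6553, -0.4558, -0.6759)

e_1 = v_1/‖v_1‖ = (2, 2, 3, 0)/4.1231 = (0.4851, 0.4851, 0.7276, 0.0000).
r_{12} = e_1·v_2 = -3.3955.
u_2 = v_2 + 3.3955·e_1 = (-2.3529, -1.3529, 2.4706, -1.0000).
‖u_2‖ = 3.8040, so e_2 = (-0.6185, -0.3557, 0.6495, -0.2629).
r_{13} = e_1·v_3 = -2.4254; r_{23} = e_2·v_3 = -2.4278.
u_3 = v_3 + 2.4254·e_1 + 2.4278·e_2 = (1.6748, -0.6870, -0.6585, -4.6382).
‖u_3‖ = 5.0223, so e_3 = (0.3335, -0.1368, -0.1311, -0.9235).
Qᵀb = (0.4851, -0.0928, -3.3946).
Back-substitute: x_3 = -3.3946/5.0223 = -0.6759.
x_2 = (-0.0928 + 2.4278·(-0.6759))/3.8040 = -0.4558.
x_1 = (0.4851 + 3.3955·(-0.4558) + 2.4254·(-0.6759))/4.1231 = -0.6553.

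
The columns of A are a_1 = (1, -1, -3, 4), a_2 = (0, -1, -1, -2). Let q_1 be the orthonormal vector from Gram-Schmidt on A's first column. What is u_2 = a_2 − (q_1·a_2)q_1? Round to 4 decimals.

u_2 = (0.1481, -1.1481, -1.4444, -1.4074)

a_1 = (1, -1, -3, 4); ‖a_1‖ = 5.1962, so q_1 = (0.1925, -0.1925, -0.5774, 0.7698).
q_1·a_2 = 0.1925·0 + (-0.1925)·(-1) + (-0.5774)·(-1) + 0.7698·(-2) = -0.7698.
u_2 = a_2 + 0.7698·q_1 = (0.1481, -1.1481, -1.4444, -1.4074).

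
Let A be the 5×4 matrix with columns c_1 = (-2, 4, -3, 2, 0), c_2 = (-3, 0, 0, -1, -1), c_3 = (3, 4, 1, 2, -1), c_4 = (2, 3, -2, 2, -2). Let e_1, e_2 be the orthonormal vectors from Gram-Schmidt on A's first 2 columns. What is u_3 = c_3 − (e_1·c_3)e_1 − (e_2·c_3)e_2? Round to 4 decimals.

u_3 = (0.6945, 2.1441, 2.3919, -0.0058, -2.0778)

c_1 = (-2, 4, -3, 2, 0); ‖c_1‖ = 5.7446, so e_1 = (-0.3482, 0.6963, -0.5222, 0.3482, 0.0000).
e_1·c_2 = (-0.3482)·(-3) + 0.6963·0 + (-0.5222)·0 + 0.3482·(-1) + 0.0000·(-1) = 0.6963.
u_2 = c_2 − 0.6963·e_1 = (-2.7576, -0.4848, 0.3636, -1.2424, -1.0000).
‖u_2‖ = 3.2427, so e_2 = (-0.8504, -0.1495, 0.1121, -0.3831, -0.3084).
e_1·c_3 = (-0.3482)·3 + 0.6963·4 + (-0.5222)·1 + 0.3482·2 + 0.0000·(-1) = 1.9149; e_2·c_3 = (-0.8504)·3 + (-0.1495)·4 + 0.1121·1 + (-0.3831)·2 + (-0.3084)·(-1) = -3.4950.
u_3 = c_3 − 1.9149·e_1 + 3.4950·e_2 = (0.6945, 2.1441, 2.3919, -0.0058, -2.0778).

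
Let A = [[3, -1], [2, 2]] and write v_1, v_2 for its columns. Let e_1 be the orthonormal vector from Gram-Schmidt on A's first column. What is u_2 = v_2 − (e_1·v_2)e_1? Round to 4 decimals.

v_1 = (3, 2); ‖v_1‖ = 3.6056, so e_1 = (0.8321, 0.5547).
e_1·v_2 = 0.8321·(-1) + 0.5547·2 = 0.2774.
u_2 = v_2 − 0.2774·e_1 = (-1.2308, 1.8462).

u_2 = (-1.2308, 1.8462)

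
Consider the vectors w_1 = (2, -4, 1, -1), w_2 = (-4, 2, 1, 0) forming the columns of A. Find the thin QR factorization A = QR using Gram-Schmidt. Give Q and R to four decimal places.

Q = [[0.4264, -0.8032], [-0.8528, -0.2216], [0.2132, 0.5124], [-0.2132, -0.2077]], R = [[4.6904, -3.1980], [0.0000, 3.2822]]

w_1 = (2, -4, 1, -1); ‖w_1‖ = 4.6904, so q_1 = (0.4264, -0.8528, 0.2132, -0.2132).
q_1·w_2 = 0.4264·(-4) + (-0.8528)·2 + 0.2132·1 + (-0.2132)·0 = -3.1980.
u_2 = w_2 + 3.1980·q_1 = (-2.6364, -0.7273, 1.6818, -0.6818).
‖u_2‖ = 3.2822, so q_2 = (-0.8032, -0.2216, 0.5124, -0.2077).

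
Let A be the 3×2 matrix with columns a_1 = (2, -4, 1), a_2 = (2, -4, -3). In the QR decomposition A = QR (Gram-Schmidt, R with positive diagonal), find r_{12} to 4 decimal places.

e_1 = a_1/‖a_1‖ = (2, -4, 1)/4.5826 = (0.4364, -0.8729, 0.2182).
r_{12} = e_1·a_2 = 3.7097.

r_{12} = 3.7097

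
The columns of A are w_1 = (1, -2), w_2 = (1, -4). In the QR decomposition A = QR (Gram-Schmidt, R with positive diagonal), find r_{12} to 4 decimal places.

e_1 = w_1/‖w_1‖ = (1, -2)/2.2361 = (0.4472, -0.8944).
r_{12} = e_1·w_2 = 4.0249.

r_{12} = 4.0249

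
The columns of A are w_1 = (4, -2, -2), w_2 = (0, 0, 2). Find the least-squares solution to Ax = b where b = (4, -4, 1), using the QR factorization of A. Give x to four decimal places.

x = (1.2000, 1.7000)

w_1 = (4, -2, -2); ‖w_1‖ = 4.8990, so e_1 = (0.8165, -0.4082, -0.4082).
e_1·w_2 = 0.8165·0 + (-0.4082)·0 + (-0.4082)·2 = -0.8165.
u_2 = w_2 + 0.8165·e_1 = (0.6667, -0.3333, 1.6667).
‖u_2‖ = 1.8257, so e_2 = (0.3651, -0.1826, 0.9129).
Qᵀb = (4.4907, 3.1038).
Back-substitute: x_2 = 3.1038/1.8257 = 1.7000.
x_1 = (4.4907 + 0.8165·1.7000)/4.8990 = 1.2000.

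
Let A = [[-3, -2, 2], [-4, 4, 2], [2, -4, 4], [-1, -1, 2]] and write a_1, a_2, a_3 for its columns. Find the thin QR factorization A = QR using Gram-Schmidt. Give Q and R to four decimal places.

e_1 = a_1/‖a_1‖ = (-3, -4, 2, -1)/5.4772 = (-0.5477, -0.7303, 0.3651, -0.1826).
r_{12} = e_1·a_2 = -3.1038.
u_2 = a_2 + 3.1038·e_1 = (-3.7000, 1.7333, -2.8667, -1.5667).
‖u_2‖ = 5.2313, so e_2 = (-0.7073, 0.3313, -0.5480, -0.2995).
r_{13} = e_1·a_3 = -1.4606; r_{23} = e_2·a_3 = -3.5428.
u_3 = a_3 + 1.4606·e_1 + 3.5428·e_2 = (-1.3057, 2.1072, 2.5920, 0.6724).
‖u_3‖ = 3.6490, so e_3 = (-0.3578, 0.5775, 0.7103, 0.1843).

Q = [[-0.5477, -0.7073, -0.3578], [-0.7303, 0.3313, 0.5775], [0.3651, -0.5480, 0.7103], [-0.1826, -0.2995, 0.1843]], R = [[5.4772, -3.1038, -1.4606], [0.0000, 5.2313, -3.5428], [0.0000, 0.0000, 3.6490]]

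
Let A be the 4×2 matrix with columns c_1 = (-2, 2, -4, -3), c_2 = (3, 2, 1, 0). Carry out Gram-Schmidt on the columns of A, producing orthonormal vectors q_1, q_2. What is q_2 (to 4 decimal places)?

q_1 = c_1/‖c_1‖ = (-2, 2, -4, -3)/5.7446 = (-0.3482, 0.3482, -0.6963, -0.5222).
r_{12} = q_1·c_2 = -1.0445.
u_2 = c_2 + 1.0445·q_1 = (2.6364, 2.3636, 0.2727, -0.5455).
‖u_2‖ = 3.5929, so q_2 = (0.7338, 0.6579, 0.0759, -0.1518).

q_2 = (0.7338, 0.6579, 0.0759, -0.1518)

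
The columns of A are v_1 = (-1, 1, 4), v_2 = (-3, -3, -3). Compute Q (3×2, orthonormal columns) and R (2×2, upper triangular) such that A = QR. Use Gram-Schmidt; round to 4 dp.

Q = [[-0.2357, -0.8412], [0.2357, -0.5353], [0.9428, -0.0765]], R = [[4.2426, -2.8284], [0.0000, 4.3589]]

v_1 = (-1, 1, 4); ‖v_1‖ = 4.2426, so e_1 = (-0.2357, 0.2357, 0.9428).
e_1·v_2 = (-0.2357)·(-3) + 0.2357·(-3) + 0.9428·(-3) = -2.8284.
u_2 = v_2 + 2.8284·e_1 = (-3.6667, -2.3333, -0.3333).
‖u_2‖ = 4.3589, so e_2 = (-0.8412, -0.5353, -0.0765).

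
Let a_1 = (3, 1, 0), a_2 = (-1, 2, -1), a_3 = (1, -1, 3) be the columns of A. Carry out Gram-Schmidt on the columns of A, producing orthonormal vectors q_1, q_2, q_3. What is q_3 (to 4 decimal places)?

q_3 = (-0.1302, 0.3906, 0.9113)

a_1 = (3, 1, 0); ‖a_1‖ = 3.1623, so q_1 = (0.9487, 0.3162, 0.0000).
q_1·a_2 = 0.9487·(-1) + 0.3162·2 + 0.0000·(-1) = -0.3162.
u_2 = a_2 + 0.3162·q_1 = (-0.7000, 2.1000, -1.0000).
‖u_2‖ = 2.4290, so q_2 = (-0.2882, 0.8646, -0.4117).
q_1·a_3 = 0.9487·1 + 0.3162·(-1) + 0.0000·3 = 0.6325; q_2·a_3 = (-0.2882)·1 + 0.8646·(-1) + (-0.4117)·3 = -2.3878.
u_3 = a_3 − 0.6325·q_1 + 2.3878·q_2 = (-0.2881, 0.8644, 2.0169).
‖u_3‖ = 2.2132, so q_3 = (-0.1302, 0.3906, 0.9113).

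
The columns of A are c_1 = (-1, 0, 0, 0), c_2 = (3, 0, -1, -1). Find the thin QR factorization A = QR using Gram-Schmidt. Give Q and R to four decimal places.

Q = [[-1.0000, 0.0000], [0.0000, 0.0000], [0.0000, -0.7071], [0.0000, -0.7071]], R = [[1.0000, -3.0000], [0.0000, 1.4142]]

c_1 = (-1, 0, 0, 0); ‖c_1‖ = 1.0000, so e_1 = (-1.0000, 0.0000, 0.0000, 0.0000).
e_1·c_2 = (-1.0000)·3 + 0.0000·0 + 0.0000·(-1) + 0.0000·(-1) = -3.0000.
u_2 = c_2 + 3.0000·e_1 = (0.0000, 0.0000, -1.0000, -1.0000).
‖u_2‖ = 1.4142, so e_2 = (0.0000, 0.0000, -0.7071, -0.7071).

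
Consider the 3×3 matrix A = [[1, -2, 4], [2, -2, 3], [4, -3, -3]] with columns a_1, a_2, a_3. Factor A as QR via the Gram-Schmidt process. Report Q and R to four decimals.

Q = [[0.2182, -0.9117, -0.3482], [0.4364, -0.2279, 0.8704], [0.8729, 0.3419, -0.3482]], R = [[4.5826, -3.9279, -0.4364], [0.0000, 1.2536, -5.3561], [0.0000, 0.0000, 2.2630]]

a_1 = (1, 2, 4); ‖a_1‖ = 4.5826, so q_1 = (0.2182, 0.4364, 0.8729).
q_1·a_2 = 0.2182·(-2) + 0.4364·(-2) + 0.8729·(-3) = -3.9279.
u_2 = a_2 + 3.9279·q_1 = (-1.1429, -0.2857, 0.4286).
‖u_2‖ = 1.2536, so q_2 = (-0.9117, -0.2279, 0.3419).
q_1·a_3 = 0.2182·4 + 0.4364·3 + 0.8729·(-3) = -0.4364; q_2·a_3 = (-0.9117)·4 + (-0.2279)·3 + 0.3419·(-3) = -5.3561.
u_3 = a_3 + 0.4364·q_1 + 5.3561·q_2 = (-0.7879, 1.9697, -0.7879).
‖u_3‖ = 2.2630, so q_3 = (-0.3482, 0.8704, -0.3482).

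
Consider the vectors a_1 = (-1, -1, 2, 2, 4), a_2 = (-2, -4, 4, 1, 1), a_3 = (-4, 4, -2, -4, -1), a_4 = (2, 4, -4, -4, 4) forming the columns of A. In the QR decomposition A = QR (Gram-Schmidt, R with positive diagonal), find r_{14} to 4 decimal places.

e_1 = a_1/‖a_1‖ = (-1, -1, 2, 2, 4)/5.0990 = (-0.1961, -0.1961, 0.3922, 0.3922, 0.7845).
r_{14} = e_1·a_4 = -1.1767.

r_{14} = -1.1767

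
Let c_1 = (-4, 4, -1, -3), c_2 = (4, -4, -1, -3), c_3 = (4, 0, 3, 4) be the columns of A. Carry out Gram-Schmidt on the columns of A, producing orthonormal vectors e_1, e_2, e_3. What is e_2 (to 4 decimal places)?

e_1 = c_1/‖c_1‖ = (-4, 4, -1, -3)/6.4807 = (-0.6172, 0.6172, -0.1543, -0.4629).
r_{12} = e_1·c_2 = -3.3947.
u_2 = c_2 + 3.3947·e_1 = (1.9048, -1.9048, -1.5238, -4.5714).
‖u_2‖ = 5.5205, so e_2 = (0.3450, -0.3450, -0.2760, -0.8281).

e_2 = (0.3450, -0.3450, -0.2760, -0.8281)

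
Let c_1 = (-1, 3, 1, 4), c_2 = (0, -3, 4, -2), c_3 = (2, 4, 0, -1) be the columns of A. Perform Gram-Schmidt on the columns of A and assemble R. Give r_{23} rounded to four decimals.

e_1 = c_1/‖c_1‖ = (-1, 3, 1, 4)/5.1962 = (-0.1925, 0.5774, 0.1925, 0.7698).
r_{12} = e_1·c_2 = -2.5019.
u_2 = c_2 + 2.5019·e_1 = (-0.4815, -1.5556, 4.4815, -0.0741).
‖u_2‖ = 4.7687, so e_2 = (-0.1010, -0.3262, 0.9398, -0.0155).
r_{23} = e_2·c_3 = -1.4912.

r_{23} = -1.4912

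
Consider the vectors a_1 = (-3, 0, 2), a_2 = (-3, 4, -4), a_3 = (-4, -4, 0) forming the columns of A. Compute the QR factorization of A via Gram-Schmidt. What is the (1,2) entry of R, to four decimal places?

r_{12} = 0.2774

q_1 = a_1/‖a_1‖ = (-3, 0, 2)/3.6056 = (-0.8321, 0.0000, 0.5547).
r_{12} = q_1·a_2 = 0.2774.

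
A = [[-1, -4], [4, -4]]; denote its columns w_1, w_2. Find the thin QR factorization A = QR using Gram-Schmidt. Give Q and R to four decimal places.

Q = [[-0.2425, -0.9701], [0.9701, -0.2425]], R = [[4.1231, -2.9104], [0.0000, 4.8507]]

w_1 = (-1, 4); ‖w_1‖ = 4.1231, so q_1 = (-0.2425, 0.9701).
q_1·w_2 = (-0.2425)·(-4) + 0.9701·(-4) = -2.9104.
u_2 = w_2 + 2.9104·q_1 = (-4.7059, -1.1765).
‖u_2‖ = 4.8507, so q_2 = (-0.9701, -0.2425).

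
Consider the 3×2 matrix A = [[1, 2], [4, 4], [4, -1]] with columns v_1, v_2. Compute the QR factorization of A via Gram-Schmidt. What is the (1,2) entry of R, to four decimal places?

v_1 = (1, 4, 4); ‖v_1‖ = 5.7446, so q_1 = (0.1741, 0.6963, 0.6963).
r_{12} = q_1·v_2 = 2.4371.

r_{12} = 2.4371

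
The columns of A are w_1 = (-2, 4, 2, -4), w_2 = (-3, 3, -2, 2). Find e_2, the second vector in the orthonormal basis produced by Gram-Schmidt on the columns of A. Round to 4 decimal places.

e_2 = (-0.5389, 0.4790, -0.4591, 0.5190)

e_1 = w_1/‖w_1‖ = (-2, 4, 2, -4)/6.3246 = (-0.3162, 0.6325, 0.3162, -0.6325).
r_{12} = e_1·w_2 = 0.9487.
u_2 = w_2 − 0.9487·e_1 = (-2.7000, 2.4000, -2.3000, 2.6000).
‖u_2‖ = 5.0100, so e_2 = (-0.5389, 0.4790, -0.4591, 0.5190).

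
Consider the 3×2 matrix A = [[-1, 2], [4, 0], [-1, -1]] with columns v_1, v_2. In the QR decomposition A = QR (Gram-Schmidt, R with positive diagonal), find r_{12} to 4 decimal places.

r_{12} = -0.2357

v_1 = (-1, 4, -1); ‖v_1‖ = 4.2426, so q_1 = (-0.2357, 0.9428, -0.2357).
r_{12} = q_1·v_2 = -0.2357.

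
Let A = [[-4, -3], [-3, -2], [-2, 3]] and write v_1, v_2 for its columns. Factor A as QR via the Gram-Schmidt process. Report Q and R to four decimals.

Q = [[-0.7428, -0.3258], [-0.5571, -0.1838], [-0.3714, 0.9274]], R = [[5.3852, 2.2283], [0.0000, 4.1273]]

q_1 = v_1/‖v_1‖ = (-4, -3, -2)/5.3852 = (-0.7428, -0.5571, -0.3714).
r_{12} = q_1·v_2 = 2.2283.
u_2 = v_2 − 2.2283·q_1 = (-1.3448, -0.7586, 3.8276).
‖u_2‖ = 4.1273, so q_2 = (-0.3258, -0.1838, 0.9274).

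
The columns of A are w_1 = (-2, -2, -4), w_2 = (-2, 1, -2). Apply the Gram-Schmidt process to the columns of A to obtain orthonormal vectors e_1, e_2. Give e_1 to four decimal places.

e_1 = w_1/‖w_1‖ = (-2, -2, -4)/4.8990 = (-0.4082, -0.4082, -0.8165).

e_1 = (-0.4082, -0.4082, -0.8165)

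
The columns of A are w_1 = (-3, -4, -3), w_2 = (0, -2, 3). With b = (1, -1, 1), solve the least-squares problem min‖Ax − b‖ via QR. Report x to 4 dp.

x = (-0.0476, 0.3810)

w_1 = (-3, -4, -3); ‖w_1‖ = 5.8310, so e_1 = (-0.5145, -0.6860, -0.5145).
e_1·w_2 = (-0.5145)·0 + (-0.6860)·(-2) + (-0.5145)·3 = -0.1715.
u_2 = w_2 + 0.1715·e_1 = (-0.0882, -2.1176, 2.9118).
‖u_2‖ = 3.6015, so e_2 = (-0.0245, -0.5880, 0.8085).
Qᵀb = (-0.3430, 1.3720).
Back-substitute: x_2 = 1.3720/3.6015 = 0.3810.
x_1 = (-0.3430 + 0.1715·0.3810)/5.8310 = -0.0476.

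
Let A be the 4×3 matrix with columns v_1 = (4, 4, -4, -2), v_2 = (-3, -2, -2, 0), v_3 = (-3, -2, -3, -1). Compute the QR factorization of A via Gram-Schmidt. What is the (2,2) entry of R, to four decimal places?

v_1 = (4, 4, -4, -2); ‖v_1‖ = 7.2111, so q_1 = (0.5547, 0.5547, -0.5547, -0.2774).
q_1·v_2 = 0.5547·(-3) + 0.5547·(-2) + (-0.5547)·(-2) + (-0.2774)·0 = -1.6641.
u_2 = v_2 + 1.6641·q_1 = (-2.0769, -1.0769, -2.9231, -0.4615).
r_{22} = ‖u_2‖ = 3.7724.

r_{22} = 3.7724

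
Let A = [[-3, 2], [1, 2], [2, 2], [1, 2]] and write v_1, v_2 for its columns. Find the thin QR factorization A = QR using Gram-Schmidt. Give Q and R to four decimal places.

e_1 = v_1/‖v_1‖ = (-3, 1, 2, 1)/3.8730 = (-0.7746, 0.2582, 0.5164, 0.2582).
r_{12} = e_1·v_2 = 0.5164.
u_2 = v_2 − 0.5164·e_1 = (2.4000, 1.8667, 1.7333, 1.8667).
‖u_2‖ = 3.9665, so e_2 = (0.6051, 0.4706, 0.4370, 0.4706).

Q = [[-0.7746, 0.6051], [0.2582, 0.4706], [0.5164, 0.4370], [0.2582, 0.4706]], R = [[3.8730, 0.5164], [0.0000, 3.9665]]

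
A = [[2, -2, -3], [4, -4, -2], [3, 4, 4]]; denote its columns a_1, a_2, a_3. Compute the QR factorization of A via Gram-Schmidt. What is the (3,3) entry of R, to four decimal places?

a_1 = (2, 4, 3); ‖a_1‖ = 5.3852, so e_1 = (0.3714, 0.7428, 0.5571).
e_1·a_2 = 0.3714·(-2) + 0.7428·(-4) + 0.5571·4 = -1.4856.
u_2 = a_2 + 1.4856·e_1 = (-1.4483, -2.8966, 4.8276).
‖u_2‖ = 5.8132, so e_2 = (-0.2491, -0.4983, 0.8305).
e_1·a_3 = 0.3714·(-3) + 0.7428·(-2) + 0.5571·4 = -0.3714; e_2·a_3 = (-0.2491)·(-3) + (-0.4983)·(-2) + 0.8305·4 = 5.0658.
u_3 = a_3 + 0.3714·e_1 − 5.0658·e_2 = (-1.6000, 0.8000, 0.0000).
r_{33} = ‖u_3‖ = 1.7889.

r_{33} = 1.7889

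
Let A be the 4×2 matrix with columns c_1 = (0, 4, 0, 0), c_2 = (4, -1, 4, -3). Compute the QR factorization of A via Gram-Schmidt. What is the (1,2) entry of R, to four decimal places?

r_{12} = -1.0000

c_1 = (0, 4, 0, 0); ‖c_1‖ = 4.0000, so e_1 = (0.0000, 1.0000, 0.0000, 0.0000).
r_{12} = e_1·c_2 = -1.0000.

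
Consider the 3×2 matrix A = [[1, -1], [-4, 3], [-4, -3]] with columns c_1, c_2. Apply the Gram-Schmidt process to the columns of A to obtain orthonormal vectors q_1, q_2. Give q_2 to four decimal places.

q_2 = (-0.2226, 0.6610, -0.7166)

c_1 = (1, -4, -4); ‖c_1‖ = 5.7446, so q_1 = (0.1741, -0.6963, -0.6963).
q_1·c_2 = 0.1741·(-1) + (-0.6963)·3 + (-0.6963)·(-3) = -0.1741.
u_2 = c_2 + 0.1741·q_1 = (-0.9697, 2.8788, -3.1212).
‖u_2‖ = 4.3554, so q_2 = (-0.2226, 0.6610, -0.7166).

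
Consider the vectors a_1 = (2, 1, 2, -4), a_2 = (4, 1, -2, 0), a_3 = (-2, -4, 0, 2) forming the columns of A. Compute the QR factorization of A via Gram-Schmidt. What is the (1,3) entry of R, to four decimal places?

r_{13} = -3.2000

q_1 = a_1/‖a_1‖ = (2, 1, 2, -4)/5.0000 = (0.4000, 0.2000, 0.4000, -0.8000).
r_{13} = q_1·a_3 = -3.2000.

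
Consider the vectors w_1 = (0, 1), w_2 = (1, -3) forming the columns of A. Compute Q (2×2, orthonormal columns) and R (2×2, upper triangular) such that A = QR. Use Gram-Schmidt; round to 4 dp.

w_1 = (0, 1); ‖w_1‖ = 1.0000, so q_1 = (0.0000, 1.0000).
q_1·w_2 = 0.0000·1 + 1.0000·(-3) = -3.0000.
u_2 = w_2 + 3.0000·q_1 = (1.0000, 0.0000).
‖u_2‖ = 1.0000, so q_2 = (1.0000, 0.0000).

Q = [[0.0000, 1.0000], [1.0000, 0.0000]], R = [[1.0000, -3.0000], [0.0000, 1.0000]]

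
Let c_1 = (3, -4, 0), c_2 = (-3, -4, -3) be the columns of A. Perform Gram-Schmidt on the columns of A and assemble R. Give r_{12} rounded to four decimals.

c_1 = (3, -4, 0); ‖c_1‖ = 5.0000, so e_1 = (0.6000, -0.8000, 0.0000).
r_{12} = e_1·c_2 = 1.4000.

r_{12} = 1.4000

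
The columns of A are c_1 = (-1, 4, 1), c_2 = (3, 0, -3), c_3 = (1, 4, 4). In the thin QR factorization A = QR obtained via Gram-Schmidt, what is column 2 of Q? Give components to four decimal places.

c_1 = (-1, 4, 1); ‖c_1‖ = 4.2426, so q_1 = (-0.2357, 0.9428, 0.2357).
q_1·c_2 = (-0.2357)·3 + 0.9428·0 + 0.2357·(-3) = -1.4142.
u_2 = c_2 + 1.4142·q_1 = (2.6667, 1.3333, -2.6667).
‖u_2‖ = 4.0000, so q_2 = (0.6667, 0.3333, -0.6667).

q_2 = (0.6667, 0.3333, -0.6667)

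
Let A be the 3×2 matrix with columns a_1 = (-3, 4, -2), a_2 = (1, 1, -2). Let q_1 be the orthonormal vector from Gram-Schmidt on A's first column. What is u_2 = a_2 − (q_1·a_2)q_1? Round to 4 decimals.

q_1 = a_1/‖a_1‖ = (-3, 4, -2)/5.3852 = (-0.5571, 0.7428, -0.3714).
r_{12} = q_1·a_2 = 0.9285.
u_2 = a_2 − 0.9285·q_1 = (1.5172, 0.3103, -1.6552).

u_2 = (1.5172, 0.3103, -1.6552)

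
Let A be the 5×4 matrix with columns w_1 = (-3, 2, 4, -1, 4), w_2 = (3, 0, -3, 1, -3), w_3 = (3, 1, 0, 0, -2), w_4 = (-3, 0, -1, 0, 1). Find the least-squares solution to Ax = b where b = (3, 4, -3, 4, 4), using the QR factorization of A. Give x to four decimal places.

x = (5.8103, 10.1207, -7.6207, -4.2759)

w_1 = (-3, 2, 4, -1, 4); ‖w_1‖ = 6.7823, so q_1 = (-0.4423, 0.2949, 0.5898, -0.1474, 0.5898).
q_1·w_2 = (-0.4423)·3 + 0.2949·0 + 0.5898·(-3) + (-0.1474)·1 + 0.5898·(-3) = -5.0130.
u_2 = w_2 + 5.0130·q_1 = (0.7826, 1.4783, -0.0435, 0.2609, -0.0435).
‖u_2‖ = 1.6940, so q_2 = (0.4620, 0.8727, -0.0257, 0.1540, -0.0257).
q_1·w_3 = (-0.4423)·3 + 0.2949·1 + 0.5898·0 + (-0.1474)·0 + 0.5898·(-2) = -2.2116; q_2·w_3 = 0.4620·3 + 0.8727·1 + (-0.0257)·0 + 0.1540·0 + (-0.0257)·(-2) = 2.3100.
u_3 = w_3 + 2.2116·q_1 − 2.3100·q_2 = (0.9545, -0.3636, 1.3636, -0.6818, -0.6364).
‖u_3‖ = 1.9424, so q_3 = (0.4914, -0.1872, 0.7021, -0.3510, -0.3276).
q_1·w_4 = (-0.4423)·(-3) + 0.2949·0 + 0.5898·(-1) + (-0.1474)·0 + 0.5898·1 = 1.3270; q_2·w_4 = 0.4620·(-3) + 0.8727·0 + (-0.0257)·(-1) + 0.1540·0 + (-0.0257)·1 = -1.3860; q_3·w_4 = 0.4914·(-3) + (-0.1872)·0 + 0.7021·(-1) + (-0.3510)·0 + (-0.3276)·1 = -2.5040.
u_4 = w_4 − 1.3270·q_1 + 1.3860·q_2 + 2.5040·q_3 = (-0.5422, 0.3494, -0.0602, -0.4699, -0.6386).
‖u_4‖ = 1.0238, so q_4 = (-0.5296, 0.3413, -0.0588, -0.4590, -0.6237).
Qᵀb = (-0.1474, 5.4669, -4.0953, -4.3777).
Back-substitute: x_4 = -4.3777/1.0238 = -4.2759.
x_3 = (-4.0953 + 2.5040·(-4.2759))/1.9424 = -7.6207.
x_2 = (5.4669 − 2.3100·(-7.6207) + 1.3860·(-4.2759))/1.6940 = 10.1207.
x_1 = (-0.1474 + 5.0130·10.1207 + 2.2116·(-7.6207) − 1.3270·(-4.2759))/6.7823 = 5.8103.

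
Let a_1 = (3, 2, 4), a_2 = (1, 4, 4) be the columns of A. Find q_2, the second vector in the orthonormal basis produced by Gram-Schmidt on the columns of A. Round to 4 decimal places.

a_1 = (3, 2, 4); ‖a_1‖ = 5.3852, so q_1 = (0.5571, 0.3714, 0.7428).
q_1·a_2 = 0.5571·1 + 0.3714·4 + 0.7428·4 = 5.0138.
u_2 = a_2 − 5.0138·q_1 = (-1.7931, 2.1379, 0.2759).
‖u_2‖ = 2.8039, so q_2 = (-0.6395, 0.7625, 0.0984).

q_2 = (-0.6395, 0.7625, 0.0984)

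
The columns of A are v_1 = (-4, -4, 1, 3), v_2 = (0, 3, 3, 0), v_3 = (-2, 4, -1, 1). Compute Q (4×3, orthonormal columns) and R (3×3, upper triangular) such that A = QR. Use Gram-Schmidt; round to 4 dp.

v_1 = (-4, -4, 1, 3); ‖v_1‖ = 6.4807, so e_1 = (-0.6172, -0.6172, 0.1543, 0.4629).
e_1·v_2 = (-0.6172)·0 + (-0.6172)·3 + 0.1543·3 + 0.4629·0 = -1.3887.
u_2 = v_2 + 1.3887·e_1 = (-0.8571, 2.1429, 3.2143, 0.6429).
‖u_2‖ = 4.0089, so e_2 = (-0.2138, 0.5345, 0.8018, 0.1604).
e_1·v_3 = (-0.6172)·(-2) + (-0.6172)·4 + 0.1543·(-1) + 0.4629·1 = -0.9258; e_2·v_3 = (-0.2138)·(-2) + 0.5345·4 + 0.8018·(-1) + 0.1604·1 = 1.9243.
u_3 = v_3 + 0.9258·e_1 − 1.9243·e_2 = (-2.1600, 2.4000, -2.4000, 1.1200).
‖u_3‖ = 4.1761, so e_3 = (-0.5172, 0.5747, -0.5747, 0.2682).

Q = [[-0.6172, -0.2138, -0.5172], [-0.6172, 0.5345, 0.5747], [0.1543, 0.8018, -0.5747], [0.4629, 0.1604, 0.2682]], R = [[6.4807, -1.3887, -0.9258], [0.0000, 4.0089, 1.9243], [0.0000, 0.0000, 4.1761]]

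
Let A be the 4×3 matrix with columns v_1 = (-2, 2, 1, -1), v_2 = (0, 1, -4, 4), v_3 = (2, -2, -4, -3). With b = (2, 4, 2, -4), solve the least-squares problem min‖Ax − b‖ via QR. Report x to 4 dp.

v_1 = (-2, 2, 1, -1); ‖v_1‖ = 3.1623, so q_1 = (-0.6325, 0.6325, 0.3162, -0.3162).
q_1·v_2 = (-0.6325)·0 + 0.6325·1 + 0.3162·(-4) + (-0.3162)·4 = -1.8974.
u_2 = v_2 + 1.8974·q_1 = (-1.2000, 2.2000, -3.4000, 3.4000).
‖u_2‖ = 5.4222, so q_2 = (-0.2213, 0.4057, -0.6271, 0.6271).
q_1·v_3 = (-0.6325)·2 + 0.6325·(-2) + 0.3162·(-4) + (-0.3162)·(-3) = -2.8460; q_2·v_3 = (-0.2213)·2 + 0.4057·(-2) + (-0.6271)·(-4) + 0.6271·(-3) = -0.6271.
u_3 = v_3 + 2.8460·q_1 + 0.6271·q_2 = (0.0612, 0.0544, -3.4932, -3.5068).
‖u_3‖ = 4.9504, so q_3 = (0.0124, 0.0110, -0.7056, -0.7084).
Qᵀb = (3.1623, -2.5820, 1.4910).
Back-substitute: x_3 = 1.4910/4.9504 = 0.3012.
x_2 = (-2.5820 + 0.6271·0.3012)/5.4222 = -0.4414.
x_1 = (3.1623 + 1.8974·(-0.4414) + 2.8460·0.3012)/3.1623 = 1.0062.

x = (1.0062, -0.4414, 0.3012)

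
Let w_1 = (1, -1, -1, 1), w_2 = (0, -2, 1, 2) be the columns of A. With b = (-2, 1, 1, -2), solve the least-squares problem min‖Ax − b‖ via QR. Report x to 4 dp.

w_1 = (1, -1, -1, 1); ‖w_1‖ = 2.0000, so q_1 = (0.5000, -0.5000, -0.5000, 0.5000).
q_1·w_2 = 0.5000·0 + (-0.5000)·(-2) + (-0.5000)·1 + 0.5000·2 = 1.5000.
u_2 = w_2 − 1.5000·q_1 = (-0.7500, -1.2500, 1.7500, 1.2500).
‖u_2‖ = 2.5981, so q_2 = (-0.2887, -0.4811, 0.6736, 0.4811).
Qᵀb = (-3.0000, -0.1925).
Back-substitute: x_2 = -0.1925/2.5981 = -0.0741.
x_1 = (-3.0000 − 1.5000·(-0.0741))/2.0000 = -1.4444.

x = (-1.4444, -0.0741)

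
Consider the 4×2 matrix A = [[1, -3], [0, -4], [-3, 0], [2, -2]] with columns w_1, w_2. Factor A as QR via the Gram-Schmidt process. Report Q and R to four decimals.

w_1 = (1, 0, -3, 2); ‖w_1‖ = 3.7417, so e_1 = (0.2673, 0.0000, -0.8018, 0.5345).
e_1·w_2 = 0.2673·(-3) + 0.0000·(-4) + (-0.8018)·0 + 0.5345·(-2) = -1.8708.
u_2 = w_2 + 1.8708·e_1 = (-2.5000, -4.0000, -1.5000, -1.0000).
‖u_2‖ = 5.0498, so e_2 = (-0.4951, -0.7921, -0.2970, -0.1980).

Q = [[0.2673, -0.4951], [0.0000, -0.7921], [-0.8018, -0.2970], [0.5345, -0.1980]], R = [[3.7417, -1.8708], [0.0000, 5.0498]]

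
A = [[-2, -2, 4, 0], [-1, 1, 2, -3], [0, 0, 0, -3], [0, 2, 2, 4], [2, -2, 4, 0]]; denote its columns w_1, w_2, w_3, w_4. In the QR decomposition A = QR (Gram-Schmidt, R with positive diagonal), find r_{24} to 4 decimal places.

q_1 = w_1/‖w_1‖ = (-2, -1, 0, 0, 2)/3.0000 = (-0.6667, -0.3333, 0.0000, 0.0000, 0.6667).
r_{12} = q_1·w_2 = -0.3333.
u_2 = w_2 + 0.3333·q_1 = (-2.2222, 0.8889, 0.0000, 2.0000, -1.7778).
‖u_2‖ = 3.5901, so q_2 = (-0.6190, 0.2476, 0.0000, 0.5571, -0.4952).
r_{24} = q_2·w_4 = 1.4856.

r_{24} = 1.4856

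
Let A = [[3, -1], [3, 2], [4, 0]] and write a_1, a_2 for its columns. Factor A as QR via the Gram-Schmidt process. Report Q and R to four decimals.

a_1 = (3, 3, 4); ‖a_1‖ = 5.8310, so q_1 = (0.5145, 0.5145, 0.6860).
q_1·a_2 = 0.5145·(-1) + 0.5145·2 + 0.6860·0 = 0.5145.
u_2 = a_2 − 0.5145·q_1 = (-1.2647, 1.7353, -0.3529).
‖u_2‖ = 2.1761, so q_2 = (-0.5812, 0.7974, -0.1622).

Q = [[0.5145, -0.5812], [0.5145, 0.7974], [0.6860, -0.1622]], R = [[5.8310, 0.5145], [0.0000, 2.1761]]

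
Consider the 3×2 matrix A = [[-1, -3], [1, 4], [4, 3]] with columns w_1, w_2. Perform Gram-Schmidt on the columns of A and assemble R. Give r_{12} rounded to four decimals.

w_1 = (-1, 1, 4); ‖w_1‖ = 4.2426, so q_1 = (-0.2357, 0.2357, 0.9428).
r_{12} = q_1·w_2 = 4.4783.

r_{12} = 4.4783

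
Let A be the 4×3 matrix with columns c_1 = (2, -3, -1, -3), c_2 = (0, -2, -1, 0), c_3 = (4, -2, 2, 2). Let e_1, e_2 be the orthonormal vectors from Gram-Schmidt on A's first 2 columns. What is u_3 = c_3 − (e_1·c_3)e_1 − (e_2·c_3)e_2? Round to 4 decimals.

u_3 = (3.5152, -1.1515, 2.3030, 2.7273)

e_1 = c_1/‖c_1‖ = (2, -3, -1, -3)/4.7958 = (0.4170, -0.6255, -0.2085, -0.6255).
r_{12} = e_1·c_2 = 1.4596.
u_2 = c_2 − 1.4596·e_1 = (-0.6087, -1.0870, -0.6957, 0.9130).
‖u_2‖ = 1.6940, so e_2 = (-0.3593, -0.6417, -0.4107, 0.5390).
r_{13} = e_1·c_3 = 1.2511; r_{23} = e_2·c_3 = 0.1027.
u_3 = c_3 − 1.2511·e_1 − 0.1027·e_2 = (3.5152, -1.1515, 2.3030, 2.7273).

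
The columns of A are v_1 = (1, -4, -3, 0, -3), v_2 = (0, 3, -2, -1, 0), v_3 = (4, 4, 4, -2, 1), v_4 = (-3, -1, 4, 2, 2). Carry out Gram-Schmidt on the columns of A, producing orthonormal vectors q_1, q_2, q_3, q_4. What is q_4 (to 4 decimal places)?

q_4 = (-0.4059, 0.2318, 0.3617, -0.0279, -0.8061)

v_1 = (1, -4, -3, 0, -3); ‖v_1‖ = 5.9161, so q_1 = (0.1690, -0.6761, -0.5071, 0.0000, -0.5071).
q_1·v_2 = 0.1690·0 + (-0.6761)·3 + (-0.5071)·(-2) + 0.0000·(-1) + (-0.5071)·0 = -1.0142.
u_2 = v_2 + 1.0142·q_1 = (0.1714, 2.3143, -2.5143, -1.0000, -0.5143).
‖u_2‖ = 3.6016, so q_2 = (0.0476, 0.6426, -0.6981, -0.2777, -0.1428).
q_1·v_3 = 0.1690·4 + (-0.6761)·4 + (-0.5071)·4 + 0.0000·(-2) + (-0.5071)·1 = -4.5638; q_2·v_3 = 0.0476·4 + 0.6426·4 + (-0.6981)·4 + (-0.2777)·(-2) + (-0.1428)·1 = 0.3808.
u_3 = v_3 + 4.5638·q_1 − 0.3808·q_2 = (4.7533, 0.6696, 1.9515, -1.8943, -1.2599).
‖u_3‖ = 5.6592, so q_3 = (0.8399, 0.1183, 0.3448, -0.3347, -0.2226).
q_1·v_4 = 0.1690·(-3) + (-0.6761)·(-1) + (-0.5071)·4 + 0.0000·2 + (-0.5071)·2 = -2.8735; q_2·v_4 = 0.0476·(-3) + 0.6426·(-1) + (-0.6981)·4 + (-0.2777)·2 + (-0.1428)·2 = -4.4187; q_3·v_4 = 0.8399·(-3) + 0.1183·(-1) + 0.3448·4 + (-0.3347)·2 + (-0.2226)·2 = -2.3734.
u_4 = v_4 + 2.8735·q_1 + 4.4187·q_2 + 2.3734·q_3 = (-0.3105, 0.1773, 0.2766, -0.0213, -0.6165).
‖u_4‖ = 0.7648, so q_4 = (-0.4059, 0.2318, 0.3617, -0.0279, -0.8061).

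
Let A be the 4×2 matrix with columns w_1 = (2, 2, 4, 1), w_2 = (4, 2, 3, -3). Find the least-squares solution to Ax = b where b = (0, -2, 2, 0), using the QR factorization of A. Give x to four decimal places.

w_1 = (2, 2, 4, 1); ‖w_1‖ = 5.0000, so q_1 = (0.4000, 0.4000, 0.8000, 0.2000).
q_1·w_2 = 0.4000·4 + 0.4000·2 + 0.8000·3 + 0.2000·(-3) = 4.2000.
u_2 = w_2 − 4.2000·q_1 = (2.3200, 0.3200, -0.3600, -3.8400).
‖u_2‖ = 4.5122, so q_2 = (0.5142, 0.0709, -0.0798, -0.8510).
Qᵀb = (0.8000, -0.3014).
Back-substitute: x_2 = -0.3014/4.5122 = -0.0668.
x_1 = (0.8000 − 4.2000·(-0.0668))/5.0000 = 0.2161.

x = (0.2161, -0.0668)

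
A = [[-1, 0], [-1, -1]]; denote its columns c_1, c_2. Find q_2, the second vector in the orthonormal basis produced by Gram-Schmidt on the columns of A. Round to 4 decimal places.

q_2 = (0.7071, -0.7071)

c_1 = (-1, -1); ‖c_1‖ = 1.4142, so q_1 = (-0.7071, -0.7071).
q_1·c_2 = (-0.7071)·0 + (-0.7071)·(-1) = 0.7071.
u_2 = c_2 − 0.7071·q_1 = (0.5000, -0.5000).
‖u_2‖ = 0.7071, so q_2 = (0.7071, -0.7071).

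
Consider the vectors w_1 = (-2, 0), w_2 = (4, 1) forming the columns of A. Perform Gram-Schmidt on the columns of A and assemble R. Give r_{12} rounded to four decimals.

r_{12} = -4.0000

e_1 = w_1/‖w_1‖ = (-2, 0)/2.0000 = (-1.0000, 0.0000).
r_{12} = e_1·w_2 = -4.0000.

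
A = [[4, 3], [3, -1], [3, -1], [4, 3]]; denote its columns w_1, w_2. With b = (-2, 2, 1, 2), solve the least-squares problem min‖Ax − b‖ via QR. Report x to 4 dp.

w_1 = (4, 3, 3, 4); ‖w_1‖ = 7.0711, so e_1 = (0.5657, 0.4243, 0.4243, 0.5657).
e_1·w_2 = 0.5657·3 + 0.4243·(-1) + 0.4243·(-1) + 0.5657·3 = 2.5456.
u_2 = w_2 − 2.5456·e_1 = (1.5600, -2.0800, -2.0800, 1.5600).
‖u_2‖ = 3.6770, so e_2 = (0.4243, -0.5657, -0.5657, 0.4243).
Qᵀb = (1.2728, -1.6971).
Back-substitute: x_2 = -1.6971/3.6770 = -0.4615.
x_1 = (1.2728 − 2.5456·(-0.4615))/7.0711 = 0.3462.

x = (0.3462, -0.4615)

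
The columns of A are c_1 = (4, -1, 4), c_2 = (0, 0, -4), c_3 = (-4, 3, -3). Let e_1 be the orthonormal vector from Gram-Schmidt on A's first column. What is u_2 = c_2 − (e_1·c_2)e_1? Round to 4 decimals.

u_2 = (1.9394, -0.4848, -2.0606)

e_1 = c_1/‖c_1‖ = (4, -1, 4)/5.7446 = (0.6963, -0.1741, 0.6963).
r_{12} = e_1·c_2 = -2.7852.
u_2 = c_2 + 2.7852·e_1 = (1.9394, -0.4848, -2.0606).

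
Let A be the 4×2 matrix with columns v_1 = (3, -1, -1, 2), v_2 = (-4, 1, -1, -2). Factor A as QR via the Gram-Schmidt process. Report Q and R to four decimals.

Q = [[0.7746, -0.3602], [-0.2582, -0.0300], [-0.2582, -0.9305], [0.5164, 0.0600]], R = [[3.8730, -4.1312], [0.0000, 2.2211]]

v_1 = (3, -1, -1, 2); ‖v_1‖ = 3.8730, so q_1 = (0.7746, -0.2582, -0.2582, 0.5164).
q_1·v_2 = 0.7746·(-4) + (-0.2582)·1 + (-0.2582)·(-1) + 0.5164·(-2) = -4.1312.
u_2 = v_2 + 4.1312·q_1 = (-0.8000, -0.0667, -2.0667, 0.1333).
‖u_2‖ = 2.2211, so q_2 = (-0.3602, -0.0300, -0.9305, 0.0600).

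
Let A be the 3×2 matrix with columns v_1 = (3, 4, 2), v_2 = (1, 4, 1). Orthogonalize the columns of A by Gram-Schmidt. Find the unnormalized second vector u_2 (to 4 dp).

u_2 = (-1.1724, 1.1034, -0.4483)

q_1 = v_1/‖v_1‖ = (3, 4, 2)/5.3852 = (0.5571, 0.7428, 0.3714).
r_{12} = q_1·v_2 = 3.8996.
u_2 = v_2 − 3.8996·q_1 = (-1.1724, 1.1034, -0.4483).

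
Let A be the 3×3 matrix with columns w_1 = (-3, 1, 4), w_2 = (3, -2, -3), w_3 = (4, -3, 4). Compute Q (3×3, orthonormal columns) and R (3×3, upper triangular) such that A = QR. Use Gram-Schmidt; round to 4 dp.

e_1 = w_1/‖w_1‖ = (-3, 1, 4)/5.0990 = (-0.5883, 0.1961, 0.7845).
r_{12} = e_1·w_2 = -4.5107.
u_2 = w_2 + 4.5107·e_1 = (0.3462, -1.1154, 0.5385).
‖u_2‖ = 1.2860, so e_2 = (0.2692, -0.8673, 0.4187).
r_{13} = e_1·w_3 = 0.1961; r_{23} = e_2·w_3 = 5.3534.
u_3 = w_3 − 0.1961·e_1 − 5.3534·e_2 = (2.6744, 1.6047, 1.6047).
‖u_3‖ = 3.5075, so e_3 = (0.7625, 0.4575, 0.4575).

Q = [[-0.5883, 0.2692, 0.7625], [0.1961, -0.8673, 0.4575], [0.7845, 0.4187, 0.4575]], R = [[5.0990, -4.5107, 0.1961], [0.0000, 1.2860, 5.3534], [0.0000, 0.0000, 3.5075]]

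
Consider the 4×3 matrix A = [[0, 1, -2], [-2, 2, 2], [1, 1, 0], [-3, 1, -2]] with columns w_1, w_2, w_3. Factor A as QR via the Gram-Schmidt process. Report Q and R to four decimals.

w_1 = (0, -2, 1, -3); ‖w_1‖ = 3.7417, so e_1 = (0.0000, -0.5345, 0.2673, -0.8018).
e_1·w_2 = 0.0000·1 + (-0.5345)·2 + 0.2673·1 + (-0.8018)·1 = -1.6036.
u_2 = w_2 + 1.6036·e_1 = (1.0000, 1.1429, 1.4286, -0.2857).
‖u_2‖ = 2.1044, so e_2 = (0.4752, 0.5431, 0.6788, -0.1358).
e_1·w_3 = 0.0000·(-2) + (-0.5345)·2 + 0.2673·0 + (-0.8018)·(-2) = 0.5345; e_2·w_3 = 0.4752·(-2) + 0.5431·2 + 0.6788·0 + (-0.1358)·(-2) = 0.4073.
u_3 = w_3 − 0.5345·e_1 − 0.4073·e_2 = (-2.1935, 2.0645, -0.4194, -1.5161).
‖u_3‖ = 3.3983, so e_3 = (-0.6455, 0.6075, -0.1234, -0.4461).

Q = [[0.0000, 0.4752, -0.6455], [-0.5345, 0.5431, 0.6075], [0.2673, 0.6788, -0.1234], [-0.8018, -0.1358, -0.4461]], R = [[3.7417, -1.6036, 0.5345], [0.0000, 2.1044, 0.4073], [0.0000, 0.0000, 3.3983]]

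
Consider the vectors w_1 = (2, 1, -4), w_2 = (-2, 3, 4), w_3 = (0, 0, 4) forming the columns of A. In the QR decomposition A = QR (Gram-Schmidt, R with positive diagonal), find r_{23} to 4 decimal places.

q_1 = w_1/‖w_1‖ = (2, 1, -4)/4.5826 = (0.4364, 0.2182, -0.8729).
r_{12} = q_1·w_2 = -3.7097.
u_2 = w_2 + 3.7097·q_1 = (-0.3810, 3.8095, 0.7619).
‖u_2‖ = 3.9036, so q_2 = (-0.0976, 0.9759, 0.1952).
r_{23} = q_2·w_3 = 0.7807.

r_{23} = 0.7807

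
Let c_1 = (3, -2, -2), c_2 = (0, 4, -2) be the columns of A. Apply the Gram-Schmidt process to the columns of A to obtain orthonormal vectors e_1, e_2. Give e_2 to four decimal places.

e_1 = c_1/‖c_1‖ = (3, -2, -2)/4.1231 = (0.7276, -0.4851, -0.4851).
r_{12} = e_1·c_2 = -0.9701.
u_2 = c_2 + 0.9701·e_1 = (0.7059, 3.5294, -2.4706).
‖u_2‖ = 4.3656, so e_2 = (0.1617, 0.8085, -0.5659).

e_2 = (0.1617, 0.8085, -0.5659)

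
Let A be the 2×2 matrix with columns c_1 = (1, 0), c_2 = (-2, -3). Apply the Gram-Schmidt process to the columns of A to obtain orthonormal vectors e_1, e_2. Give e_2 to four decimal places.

c_1 = (1, 0); ‖c_1‖ = 1.0000, so e_1 = (1.0000, 0.0000).
e_1·c_2 = 1.0000·(-2) + 0.0000·(-3) = -2.0000.
u_2 = c_2 + 2.0000·e_1 = (0.0000, -3.0000).
‖u_2‖ = 3.0000, so e_2 = (0.0000, -1.0000).

e_2 = (0.0000, -1.0000)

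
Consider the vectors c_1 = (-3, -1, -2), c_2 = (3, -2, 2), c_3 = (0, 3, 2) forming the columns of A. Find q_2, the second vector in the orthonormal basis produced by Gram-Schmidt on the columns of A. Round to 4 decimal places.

c_1 = (-3, -1, -2); ‖c_1‖ = 3.7417, so q_1 = (-0.8018, -0.2673, -0.5345).
q_1·c_2 = (-0.8018)·3 + (-0.2673)·(-2) + (-0.5345)·2 = -2.9399.
u_2 = c_2 + 2.9399·q_1 = (0.6429, -2.7857, 0.4286).
‖u_2‖ = 2.8909, so q_2 = (0.2224, -0.9636, 0.1482).

q_2 = (0.2224, -0.9636, 0.1482)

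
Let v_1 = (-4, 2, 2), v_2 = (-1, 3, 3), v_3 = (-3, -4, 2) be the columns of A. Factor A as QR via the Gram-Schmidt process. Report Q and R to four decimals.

v_1 = (-4, 2, 2); ‖v_1‖ = 4.8990, so q_1 = (-0.8165, 0.4082, 0.4082).
q_1·v_2 = (-0.8165)·(-1) + 0.4082·3 + 0.4082·3 = 3.2660.
u_2 = v_2 − 3.2660·q_1 = (1.6667, 1.6667, 1.6667).
‖u_2‖ = 2.8868, so q_2 = (0.5774, 0.5774, 0.5774).
q_1·v_3 = (-0.8165)·(-3) + 0.4082·(-4) + 0.4082·2 = 1.6330; q_2·v_3 = 0.5774·(-3) + 0.5774·(-4) + 0.5774·2 = -2.8868.
u_3 = v_3 − 1.6330·q_1 + 2.8868·q_2 = (0.0000, -3.0000, 3.0000).
‖u_3‖ = 4.2426, so q_3 = (0.0000, -0.7071, 0.7071).

Q = [[-0.8165, 0.5774, 0.0000], [0.4082, 0.5774, -0.7071], [0.4082, 0.5774, 0.7071]], R = [[4.8990, 3.2660, 1.6330], [0.0000, 2.8868, -2.8868], [0.0000, 0.0000, 4.2426]]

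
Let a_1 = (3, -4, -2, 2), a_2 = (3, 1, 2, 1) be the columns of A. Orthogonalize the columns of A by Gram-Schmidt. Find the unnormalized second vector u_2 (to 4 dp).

u_2 = (2.7273, 1.3636, 2.1818, 0.8182)

q_1 = a_1/‖a_1‖ = (3, -4, -2, 2)/5.7446 = (0.5222, -0.6963, -0.3482, 0.3482).
r_{12} = q_1·a_2 = 0.5222.
u_2 = a_2 − 0.5222·q_1 = (2.7273, 1.3636, 2.1818, 0.8182).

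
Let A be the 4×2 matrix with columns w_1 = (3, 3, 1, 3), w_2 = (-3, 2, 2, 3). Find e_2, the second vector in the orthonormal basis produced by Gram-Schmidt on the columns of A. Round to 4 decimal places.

e_2 = (-0.7921, 0.2347, 0.3520, 0.4400)

w_1 = (3, 3, 1, 3); ‖w_1‖ = 5.2915, so e_1 = (0.5669, 0.5669, 0.1890, 0.5669).
e_1·w_2 = 0.5669·(-3) + 0.5669·2 + 0.1890·2 + 0.5669·3 = 1.5119.
u_2 = w_2 − 1.5119·e_1 = (-3.8571, 1.1429, 1.7143, 2.1429).
‖u_2‖ = 4.8697, so e_2 = (-0.7921, 0.2347, 0.3520, 0.4400).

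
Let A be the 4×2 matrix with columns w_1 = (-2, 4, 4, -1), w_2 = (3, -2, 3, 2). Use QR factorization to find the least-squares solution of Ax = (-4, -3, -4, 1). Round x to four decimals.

w_1 = (-2, 4, 4, -1); ‖w_1‖ = 6.0828, so e_1 = (-0.3288, 0.6576, 0.6576, -0.1644).
e_1·w_2 = (-0.3288)·3 + 0.6576·(-2) + 0.6576·3 + (-0.1644)·2 = -0.6576.
u_2 = w_2 + 0.6576·e_1 = (2.7838, -1.5676, 3.4324, 1.8919).
‖u_2‖ = 5.0564, so e_2 = (0.5505, -0.3100, 0.6788, 0.3742).
Qᵀb = (-3.4524, -3.6133).
Back-substitute: x_2 = -3.6133/5.0564 = -0.7146.
x_1 = (-3.4524 + 0.6576·(-0.7146))/6.0828 = -0.6448.

x = (-0.6448, -0.7146)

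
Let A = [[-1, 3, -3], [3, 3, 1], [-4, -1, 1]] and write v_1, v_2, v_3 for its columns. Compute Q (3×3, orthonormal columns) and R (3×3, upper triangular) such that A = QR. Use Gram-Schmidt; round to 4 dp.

Q = [[-0.1961, 0.8695, -0.4534], [0.5883, 0.4742, 0.6549], [-0.7845, 0.1383, 0.6046]], R = [[5.0990, 1.9612, 0.3922], [0.0000, 3.8928, -1.9958], [0.0000, 0.0000, 2.6197]]

q_1 = v_1/‖v_1‖ = (-1, 3, -4)/5.0990 = (-0.1961, 0.5883, -0.7845).
r_{12} = q_1·v_2 = 1.9612.
u_2 = v_2 − 1.9612·q_1 = (3.3846, 1.8462, 0.5385).
‖u_2‖ = 3.8928, so q_2 = (0.8695, 0.4742, 0.1383).
r_{13} = q_1·v_3 = 0.3922; r_{23} = q_2·v_3 = -1.9958.
u_3 = v_3 − 0.3922·q_1 + 1.9958·q_2 = (-1.1878, 1.7157, 1.5838).
‖u_3‖ = 2.6197, so q_3 = (-0.4534, 0.6549, 0.6046).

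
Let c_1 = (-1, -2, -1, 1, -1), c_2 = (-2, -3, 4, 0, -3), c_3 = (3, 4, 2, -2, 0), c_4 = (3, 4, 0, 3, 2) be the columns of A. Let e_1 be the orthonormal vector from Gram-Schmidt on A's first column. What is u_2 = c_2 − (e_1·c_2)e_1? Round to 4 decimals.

u_2 = (-1.1250, -1.2500, 4.8750, -0.8750, -2.1250)

c_1 = (-1, -2, -1, 1, -1); ‖c_1‖ = 2.8284, so e_1 = (-0.3536, -0.7071, -0.3536, 0.3536, -0.3536).
e_1·c_2 = (-0.3536)·(-2) + (-0.7071)·(-3) + (-0.3536)·4 + 0.3536·0 + (-0.3536)·(-3) = 2.4749.
u_2 = c_2 − 2.4749·e_1 = (-1.1250, -1.2500, 4.8750, -0.8750, -2.1250).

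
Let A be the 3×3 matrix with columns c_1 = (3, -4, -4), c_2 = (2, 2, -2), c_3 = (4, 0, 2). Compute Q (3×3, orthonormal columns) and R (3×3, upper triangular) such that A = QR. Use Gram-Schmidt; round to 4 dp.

Q = [[0.4685, 0.4681, 0.7493], [-0.6247, 0.7752, -0.0937], [-0.6247, -0.4242, 0.6556]], R = [[6.4031, 0.9370, 0.6247], [0.0000, 3.3350, 1.0239], [0.0000, 0.0000, 4.3083]]

q_1 = c_1/‖c_1‖ = (3, -4, -4)/6.4031 = (0.4685, -0.6247, -0.6247).
r_{12} = q_1·c_2 = 0.9370.
u_2 = c_2 − 0.9370·q_1 = (1.5610, 2.5854, -1.4146).
‖u_2‖ = 3.3350, so q_2 = (0.4681, 0.7752, -0.4242).
r_{13} = q_1·c_3 = 0.6247; r_{23} = q_2·c_3 = 1.0239.
u_3 = c_3 − 0.6247·q_1 − 1.0239·q_2 = (3.2281, -0.4035, 2.8246).
‖u_3‖ = 4.3083, so q_3 = (0.7493, -0.0937, 0.6556).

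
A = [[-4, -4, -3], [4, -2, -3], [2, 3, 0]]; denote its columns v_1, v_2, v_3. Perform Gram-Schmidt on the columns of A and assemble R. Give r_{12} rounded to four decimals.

v_1 = (-4, 4, 2); ‖v_1‖ = 6.0000, so q_1 = (-0.6667, 0.6667, 0.3333).
r_{12} = q_1·v_2 = 2.3333.

r_{12} = 2.3333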